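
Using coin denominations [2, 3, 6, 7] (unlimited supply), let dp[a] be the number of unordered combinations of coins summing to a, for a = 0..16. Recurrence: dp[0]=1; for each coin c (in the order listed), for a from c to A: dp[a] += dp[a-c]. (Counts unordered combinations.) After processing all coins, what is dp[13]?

after  coin     0     1     2     3     4     5     6     7     8     9    10    11    12    13    14    15    16
          2     1     0     1     0     1     0     1     0     1     0     1     0     1     0     1     0     1
          3     1     0     1     1     1     1     2     1     2     2     2     2     3     2     3     3     3
          6     1     0     1     1     1     1     3     1     3     3     3     3     6     3     6     6     6
          7     1     0     1     1     1     1     3     2     3     4     4     4     7     6     8     9    10

6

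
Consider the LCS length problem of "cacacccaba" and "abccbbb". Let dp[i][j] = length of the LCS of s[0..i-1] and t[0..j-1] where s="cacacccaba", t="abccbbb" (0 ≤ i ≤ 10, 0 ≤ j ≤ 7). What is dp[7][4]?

   ''  a  b  c  c  b  b  b
''  0  0  0  0  0  0  0  0
 c  0  0  0  1  1  1  1  1
 a  0  1  1  1  1  1  1  1
 c  0  1  1  2  2  2  2  2
 a  0  1  1  2  2  2  2  2
 c  0  1  1  2  3  3  3  3
 c  0  1  1  2  3  3  3  3
 c  0  1  1  2  3  3  3  3
 a  0  1  1  2  3  3  3  3
 b  0  1  2  2  3  4  4  4
 a  0  1  2  2  3  4  4  4

3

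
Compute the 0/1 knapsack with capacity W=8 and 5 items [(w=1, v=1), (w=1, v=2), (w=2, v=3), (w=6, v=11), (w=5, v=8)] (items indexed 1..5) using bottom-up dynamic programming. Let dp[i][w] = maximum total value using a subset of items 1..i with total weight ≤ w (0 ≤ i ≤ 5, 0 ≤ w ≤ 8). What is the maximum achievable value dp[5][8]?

i\w   0   1   2   3   4   5   6   7   8
  0   0   0   0   0   0   0   0   0   0
  1   0   1   1   1   1   1   1   1   1
  2   0   2   3   3   3   3   3   3   3
  3   0   2   3   5   6   6   6   6   6
  4   0   2   3   5   6   6  11  13  14
  5   0   2   3   5   6   8  11  13  14

14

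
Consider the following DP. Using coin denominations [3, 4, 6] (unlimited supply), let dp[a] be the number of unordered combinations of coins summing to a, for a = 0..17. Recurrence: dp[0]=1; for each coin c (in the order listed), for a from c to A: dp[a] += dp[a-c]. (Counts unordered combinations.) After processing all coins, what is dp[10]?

after  coin     0     1     2     3     4     5     6     7     8     9    10    11    12    13    14    15    16    17
          3     1     0     0     1     0     0     1     0     0     1     0     0     1     0     0     1     0     0
          4     1     0     0     1     1     0     1     1     1     1     1     1     2     1     1     2     2     1
          6     1     0     0     1     1     0     2     1     1     2     2     1     4     2     2     4     4     2

2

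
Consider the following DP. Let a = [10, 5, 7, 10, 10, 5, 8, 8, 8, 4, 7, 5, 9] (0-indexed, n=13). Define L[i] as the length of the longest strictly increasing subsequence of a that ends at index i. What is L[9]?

1

   i    0    1    2    3    4    5    6    7    8    9   10   11   12
a[i]   10    5    7   10   10    5    8    8    8    4    7    5    9
L[i]    1    1    2    3    3    1    3    3    3    1    2    2    4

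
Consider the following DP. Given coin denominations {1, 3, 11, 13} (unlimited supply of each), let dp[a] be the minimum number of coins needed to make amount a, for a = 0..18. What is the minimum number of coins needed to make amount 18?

 a  0  1  2  3  4  5  6  7  8  9 10 11 12 13 14 15 16 17 18
dp  0  1  2  1  2  3  2  3  4  3  4  1  2  1  2  3  2  3  4

4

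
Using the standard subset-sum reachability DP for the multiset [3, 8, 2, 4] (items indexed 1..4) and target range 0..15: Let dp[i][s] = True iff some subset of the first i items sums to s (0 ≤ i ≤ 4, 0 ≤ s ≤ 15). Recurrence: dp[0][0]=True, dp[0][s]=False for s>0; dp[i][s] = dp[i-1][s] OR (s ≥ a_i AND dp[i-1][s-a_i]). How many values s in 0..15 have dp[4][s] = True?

15

i\s   0   1   2   3   4   5   6   7   8   9  10  11  12  13  14  15
  0   T   F   F   F   F   F   F   F   F   F   F   F   F   F   F   F
  1   T   F   F   T   F   F   F   F   F   F   F   F   F   F   F   F
  2   T   F   F   T   F   F   F   F   T   F   F   T   F   F   F   F
  3   T   F   T   T   F   T   F   F   T   F   T   T   F   T   F   F
  4   T   F   T   T   T   T   T   T   T   T   T   T   T   T   T   T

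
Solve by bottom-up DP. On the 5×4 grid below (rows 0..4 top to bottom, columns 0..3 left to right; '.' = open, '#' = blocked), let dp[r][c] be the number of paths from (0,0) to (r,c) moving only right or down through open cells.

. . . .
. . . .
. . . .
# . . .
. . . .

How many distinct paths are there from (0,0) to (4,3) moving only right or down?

31

r\c   0   1   2   3
  0   1   1   1   1
  1   1   2   3   4
  2   1   3   6  10
  3   0   3   9  19
  4   0   3  12  31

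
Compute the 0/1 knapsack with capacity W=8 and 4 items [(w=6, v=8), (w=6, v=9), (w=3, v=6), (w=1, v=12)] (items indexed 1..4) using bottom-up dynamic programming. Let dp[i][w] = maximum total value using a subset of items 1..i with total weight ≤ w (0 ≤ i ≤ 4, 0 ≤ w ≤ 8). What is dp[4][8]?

21

i\w   0   1   2   3   4   5   6   7   8
  0   0   0   0   0   0   0   0   0   0
  1   0   0   0   0   0   0   8   8   8
  2   0   0   0   0   0   0   9   9   9
  3   0   0   0   6   6   6   9   9   9
  4   0  12  12  12  18  18  18  21  21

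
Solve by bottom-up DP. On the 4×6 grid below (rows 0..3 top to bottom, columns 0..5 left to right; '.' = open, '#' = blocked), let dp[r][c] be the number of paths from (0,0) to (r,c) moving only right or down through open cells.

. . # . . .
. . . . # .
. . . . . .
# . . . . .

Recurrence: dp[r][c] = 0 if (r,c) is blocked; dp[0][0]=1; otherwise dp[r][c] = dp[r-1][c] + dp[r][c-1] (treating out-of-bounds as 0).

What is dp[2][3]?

r\c   0   1   2   3   4   5
  0   1   1   0   0   0   0
  1   1   2   2   2   0   0
  2   1   3   5   7   7   7
  3   0   3   8  15  22  29

7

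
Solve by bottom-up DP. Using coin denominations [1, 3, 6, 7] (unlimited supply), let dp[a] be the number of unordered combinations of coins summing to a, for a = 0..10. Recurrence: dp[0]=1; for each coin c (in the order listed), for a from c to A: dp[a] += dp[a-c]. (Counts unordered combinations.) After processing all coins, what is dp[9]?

after  coin     0     1     2     3     4     5     6     7     8     9    10
          1     1     1     1     1     1     1     1     1     1     1     1
          3     1     1     1     2     2     2     3     3     3     4     4
          6     1     1     1     2     2     2     4     4     4     6     6
          7     1     1     1     2     2     2     4     5     5     7     8

7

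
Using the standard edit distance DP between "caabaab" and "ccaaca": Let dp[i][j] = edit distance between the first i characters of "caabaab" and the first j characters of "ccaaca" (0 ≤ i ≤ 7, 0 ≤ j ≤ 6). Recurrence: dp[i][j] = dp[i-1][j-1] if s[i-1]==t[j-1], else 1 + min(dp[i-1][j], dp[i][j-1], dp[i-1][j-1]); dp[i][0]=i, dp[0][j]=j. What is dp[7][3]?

   ''  c  c  a  a  c  a
''  0  1  2  3  4  5  6
 c  1  0  1  2  3  4  5
 a  2  1  1  1  2  3  4
 a  3  2  2  1  1  2  3
 b  4  3  3  2  2  2  3
 a  5  4  4  3  2  3  2
 a  6  5  5  4  3  3  3
 b  7  6  6  5  4  4  4

5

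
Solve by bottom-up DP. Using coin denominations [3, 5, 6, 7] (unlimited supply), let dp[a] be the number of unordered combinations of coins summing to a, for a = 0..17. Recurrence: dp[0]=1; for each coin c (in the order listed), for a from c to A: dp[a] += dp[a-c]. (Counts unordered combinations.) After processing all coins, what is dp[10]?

2

after  coin     0     1     2     3     4     5     6     7     8     9    10    11    12    13    14    15    16    17
          3     1     0     0     1     0     0     1     0     0     1     0     0     1     0     0     1     0     0
          5     1     0     0     1     0     1     1     0     1     1     1     1     1     1     1     2     1     1
          6     1     0     0     1     0     1     2     0     1     2     1     2     3     1     2     4     2     3
          7     1     0     0     1     0     1     2     1     1     2     2     2     4     3     3     5     4     5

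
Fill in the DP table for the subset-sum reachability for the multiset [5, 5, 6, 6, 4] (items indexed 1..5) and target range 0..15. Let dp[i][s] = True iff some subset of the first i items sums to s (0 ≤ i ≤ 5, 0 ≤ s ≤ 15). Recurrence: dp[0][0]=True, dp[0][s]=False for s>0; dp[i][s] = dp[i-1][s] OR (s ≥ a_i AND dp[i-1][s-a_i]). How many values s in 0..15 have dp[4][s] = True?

6

i\s   0   1   2   3   4   5   6   7   8   9  10  11  12  13  14  15
  0   T   F   F   F   F   F   F   F   F   F   F   F   F   F   F   F
  1   T   F   F   F   F   T   F   F   F   F   F   F   F   F   F   F
  2   T   F   F   F   F   T   F   F   F   F   T   F   F   F   F   F
  3   T   F   F   F   F   T   T   F   F   F   T   T   F   F   F   F
  4   T   F   F   F   F   T   T   F   F   F   T   T   T   F   F   F
  5   T   F   F   F   T   T   T   F   F   T   T   T   T   F   T   T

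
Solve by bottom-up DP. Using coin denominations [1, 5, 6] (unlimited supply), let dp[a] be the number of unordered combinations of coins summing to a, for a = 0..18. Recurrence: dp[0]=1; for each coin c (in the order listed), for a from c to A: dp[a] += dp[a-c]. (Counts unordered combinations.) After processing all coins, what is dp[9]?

3

after  coin     0     1     2     3     4     5     6     7     8     9    10    11    12    13    14    15    16    17    18
          1     1     1     1     1     1     1     1     1     1     1     1     1     1     1     1     1     1     1     1
          5     1     1     1     1     1     2     2     2     2     2     3     3     3     3     3     4     4     4     4
          6     1     1     1     1     1     2     3     3     3     3     4     5     6     6     6     7     8     9    10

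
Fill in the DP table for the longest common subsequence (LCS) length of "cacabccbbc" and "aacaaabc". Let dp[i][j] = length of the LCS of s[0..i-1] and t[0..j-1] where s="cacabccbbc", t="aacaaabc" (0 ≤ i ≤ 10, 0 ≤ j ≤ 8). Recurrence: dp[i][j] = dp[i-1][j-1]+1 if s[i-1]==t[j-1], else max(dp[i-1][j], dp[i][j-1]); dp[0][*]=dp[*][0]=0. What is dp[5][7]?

   ''  a  a  c  a  a  a  b  c
''  0  0  0  0  0  0  0  0  0
 c  0  0  0  1  1  1  1  1  1
 a  0  1  1  1  2  2  2  2  2
 c  0  1  1  2  2  2  2  2  3
 a  0  1  2  2  3  3  3  3  3
 b  0  1  2  2  3  3  3  4  4
 c  0  1  2  3  3  3  3  4  5
 c  0  1  2  3  3  3  3  4  5
 b  0  1  2  3  3  3  3  4  5
 b  0  1  2  3  3  3  3  4  5
 c  0  1  2  3  3  3  3  4  5

4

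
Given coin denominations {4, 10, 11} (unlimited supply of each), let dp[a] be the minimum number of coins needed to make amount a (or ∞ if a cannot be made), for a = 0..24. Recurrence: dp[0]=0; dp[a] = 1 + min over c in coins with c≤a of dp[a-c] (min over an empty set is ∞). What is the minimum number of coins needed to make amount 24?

3

 a  0  1  2  3  4  5  6  7  8  9 10 11 12 13 14 15 16 17 18 19 20 21 22 23 24
dp  0  -  -  -  1  -  -  -  2  -  1  1  3  -  2  2  4  -  3  3  2  2  2  4  3
(- denotes ∞ / unreachable)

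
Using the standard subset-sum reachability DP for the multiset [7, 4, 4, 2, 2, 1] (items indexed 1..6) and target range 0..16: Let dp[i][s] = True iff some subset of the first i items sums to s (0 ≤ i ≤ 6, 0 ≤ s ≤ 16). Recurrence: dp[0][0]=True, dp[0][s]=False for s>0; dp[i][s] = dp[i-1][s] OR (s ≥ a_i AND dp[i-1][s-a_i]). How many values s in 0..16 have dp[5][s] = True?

i\s   0   1   2   3   4   5   6   7   8   9  10  11  12  13  14  15  16
  0   T   F   F   F   F   F   F   F   F   F   F   F   F   F   F   F   F
  1   T   F   F   F   F   F   F   T   F   F   F   F   F   F   F   F   F
  2   T   F   F   F   T   F   F   T   F   F   F   T   F   F   F   F   F
  3   T   F   F   F   T   F   F   T   T   F   F   T   F   F   F   T   F
  4   T   F   T   F   T   F   T   T   T   T   T   T   F   T   F   T   F
  5   T   F   T   F   T   F   T   T   T   T   T   T   T   T   F   T   F
  6   T   T   T   T   T   T   T   T   T   T   T   T   T   T   T   T   T

12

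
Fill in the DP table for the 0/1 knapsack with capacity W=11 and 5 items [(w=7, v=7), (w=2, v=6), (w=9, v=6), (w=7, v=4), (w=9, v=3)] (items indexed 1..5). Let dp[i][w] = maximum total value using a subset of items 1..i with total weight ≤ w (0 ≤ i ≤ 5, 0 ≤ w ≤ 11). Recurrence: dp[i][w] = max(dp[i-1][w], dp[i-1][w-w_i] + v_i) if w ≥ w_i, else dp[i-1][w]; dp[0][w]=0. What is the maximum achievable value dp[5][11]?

13

i\w   0   1   2   3   4   5   6   7   8   9  10  11
  0   0   0   0   0   0   0   0   0   0   0   0   0
  1   0   0   0   0   0   0   0   7   7   7   7   7
  2   0   0   6   6   6   6   6   7   7  13  13  13
  3   0   0   6   6   6   6   6   7   7  13  13  13
  4   0   0   6   6   6   6   6   7   7  13  13  13
  5   0   0   6   6   6   6   6   7   7  13  13  13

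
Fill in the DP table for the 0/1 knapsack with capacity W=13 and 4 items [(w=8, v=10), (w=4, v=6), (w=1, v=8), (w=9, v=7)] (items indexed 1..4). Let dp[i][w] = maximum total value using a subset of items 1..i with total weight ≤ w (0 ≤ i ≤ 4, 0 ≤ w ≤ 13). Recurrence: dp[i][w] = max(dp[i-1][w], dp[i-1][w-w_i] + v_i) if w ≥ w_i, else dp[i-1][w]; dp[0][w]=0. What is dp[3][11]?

18

i\w   0   1   2   3   4   5   6   7   8   9  10  11  12  13
  0   0   0   0   0   0   0   0   0   0   0   0   0   0   0
  1   0   0   0   0   0   0   0   0  10  10  10  10  10  10
  2   0   0   0   0   6   6   6   6  10  10  10  10  16  16
  3   0   8   8   8   8  14  14  14  14  18  18  18  18  24
  4   0   8   8   8   8  14  14  14  14  18  18  18  18  24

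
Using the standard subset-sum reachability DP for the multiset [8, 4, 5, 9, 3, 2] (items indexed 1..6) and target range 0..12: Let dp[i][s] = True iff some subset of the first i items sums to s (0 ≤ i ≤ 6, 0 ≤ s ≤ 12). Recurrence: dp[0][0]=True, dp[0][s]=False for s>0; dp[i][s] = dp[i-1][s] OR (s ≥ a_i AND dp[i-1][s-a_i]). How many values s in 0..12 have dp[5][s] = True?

i\s   0   1   2   3   4   5   6   7   8   9  10  11  12
  0   T   F   F   F   F   F   F   F   F   F   F   F   F
  1   T   F   F   F   F   F   F   F   T   F   F   F   F
  2   T   F   F   F   T   F   F   F   T   F   F   F   T
  3   T   F   F   F   T   T   F   F   T   T   F   F   T
  4   T   F   F   F   T   T   F   F   T   T   F   F   T
  5   T   F   F   T   T   T   F   T   T   T   F   T   T
  6   T   F   T   T   T   T   T   T   T   T   T   T   T

9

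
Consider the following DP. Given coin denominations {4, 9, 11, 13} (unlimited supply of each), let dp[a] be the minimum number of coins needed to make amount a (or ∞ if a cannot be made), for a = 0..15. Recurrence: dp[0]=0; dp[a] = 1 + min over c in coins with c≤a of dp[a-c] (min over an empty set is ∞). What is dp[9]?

 a  0  1  2  3  4  5  6  7  8  9 10 11 12 13 14 15
dp  0  -  -  -  1  -  -  -  2  1  -  1  3  1  -  2
(- denotes ∞ / unreachable)

1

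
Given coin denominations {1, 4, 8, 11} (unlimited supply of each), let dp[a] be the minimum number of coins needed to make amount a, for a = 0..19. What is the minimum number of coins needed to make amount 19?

 a  0  1  2  3  4  5  6  7  8  9 10 11 12 13 14 15 16 17 18 19
dp  0  1  2  3  1  2  3  4  1  2  3  1  2  3  4  2  2  3  4  2

2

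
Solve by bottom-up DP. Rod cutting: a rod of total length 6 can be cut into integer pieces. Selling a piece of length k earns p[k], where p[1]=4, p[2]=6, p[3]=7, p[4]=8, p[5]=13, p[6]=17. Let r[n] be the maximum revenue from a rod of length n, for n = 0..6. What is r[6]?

   n    0    1    2    3    4    5    6
r[n]    0    4    8   12   16   20   24

24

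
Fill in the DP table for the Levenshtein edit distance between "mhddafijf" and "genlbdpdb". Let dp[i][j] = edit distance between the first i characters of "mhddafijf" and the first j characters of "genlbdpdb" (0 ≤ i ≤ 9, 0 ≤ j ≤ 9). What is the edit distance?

   ''  g  e  n  l  b  d  p  d  b
''  0  1  2  3  4  5  6  7  8  9
 m  1  1  2  3  4  5  6  7  8  9
 h  2  2  2  3  4  5  6  7  8  9
 d  3  3  3  3  4  5  5  6  7  8
 d  4  4  4  4  4  5  5  6  6  7
 a  5  5  5  5  5  5  6  6  7  7
 f  6  6  6  6  6  6  6  7  7  8
 i  7  7  7  7  7  7  7  7  8  8
 j  8  8  8  8  8  8  8  8  8  9
 f  9  9  9  9  9  9  9  9  9  9

9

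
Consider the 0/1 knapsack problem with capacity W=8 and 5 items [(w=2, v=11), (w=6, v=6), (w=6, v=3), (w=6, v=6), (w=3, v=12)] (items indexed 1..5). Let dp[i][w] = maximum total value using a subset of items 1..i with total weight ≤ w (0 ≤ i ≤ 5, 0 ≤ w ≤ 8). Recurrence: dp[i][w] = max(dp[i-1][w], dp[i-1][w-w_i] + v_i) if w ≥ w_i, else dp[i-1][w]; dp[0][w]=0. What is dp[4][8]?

i\w   0   1   2   3   4   5   6   7   8
  0   0   0   0   0   0   0   0   0   0
  1   0   0  11  11  11  11  11  11  11
  2   0   0  11  11  11  11  11  11  17
  3   0   0  11  11  11  11  11  11  17
  4   0   0  11  11  11  11  11  11  17
  5   0   0  11  12  12  23  23  23  23

17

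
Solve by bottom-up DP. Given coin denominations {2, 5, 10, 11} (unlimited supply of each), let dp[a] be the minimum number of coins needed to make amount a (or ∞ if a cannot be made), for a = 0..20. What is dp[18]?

 a  0  1  2  3  4  5  6  7  8  9 10 11 12 13 14 15 16 17 18 19 20
dp  0  -  1  -  2  1  3  2  4  3  1  1  2  2  3  2  2  3  3  4  2
(- denotes ∞ / unreachable)

3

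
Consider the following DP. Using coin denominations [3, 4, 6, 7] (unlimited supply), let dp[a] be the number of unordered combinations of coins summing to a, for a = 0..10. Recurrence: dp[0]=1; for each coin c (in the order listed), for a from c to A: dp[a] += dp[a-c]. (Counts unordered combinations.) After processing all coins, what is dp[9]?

2

after  coin     0     1     2     3     4     5     6     7     8     9    10
          3     1     0     0     1     0     0     1     0     0     1     0
          4     1     0     0     1     1     0     1     1     1     1     1
          6     1     0     0     1     1     0     2     1     1     2     2
          7     1     0     0     1     1     0     2     2     1     2     3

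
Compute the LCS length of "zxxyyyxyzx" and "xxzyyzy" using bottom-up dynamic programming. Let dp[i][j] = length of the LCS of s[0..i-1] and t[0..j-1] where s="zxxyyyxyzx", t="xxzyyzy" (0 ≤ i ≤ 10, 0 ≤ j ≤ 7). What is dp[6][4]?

   ''  x  x  z  y  y  z  y
''  0  0  0  0  0  0  0  0
 z  0  0  0  1  1  1  1  1
 x  0  1  1  1  1  1  1  1
 x  0  1  2  2  2  2  2  2
 y  0  1  2  2  3  3  3  3
 y  0  1  2  2  3  4  4  4
 y  0  1  2  2  3  4  4  5
 x  0  1  2  2  3  4  4  5
 y  0  1  2  2  3  4  4  5
 z  0  1  2  3  3  4  5  5
 x  0  1  2  3  3  4  5  5

3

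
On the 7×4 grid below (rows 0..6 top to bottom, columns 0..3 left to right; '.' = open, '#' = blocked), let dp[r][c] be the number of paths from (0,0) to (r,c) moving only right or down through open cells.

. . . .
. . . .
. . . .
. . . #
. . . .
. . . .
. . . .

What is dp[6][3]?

r\c   0   1   2   3
  0   1   1   1   1
  1   1   2   3   4
  2   1   3   6  10
  3   1   4  10   0
  4   1   5  15  15
  5   1   6  21  36
  6   1   7  28  64

64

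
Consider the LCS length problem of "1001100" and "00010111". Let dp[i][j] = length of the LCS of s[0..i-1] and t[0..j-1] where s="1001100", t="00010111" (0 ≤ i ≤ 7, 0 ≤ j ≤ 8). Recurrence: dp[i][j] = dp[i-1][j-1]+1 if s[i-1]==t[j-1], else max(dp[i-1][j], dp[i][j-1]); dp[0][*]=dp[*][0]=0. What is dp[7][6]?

4

   ''  0  0  0  1  0  1  1  1
''  0  0  0  0  0  0  0  0  0
 1  0  0  0  0  1  1  1  1  1
 0  0  1  1  1  1  2  2  2  2
 0  0  1  2  2  2  2  2  2  2
 1  0  1  2  2  3  3  3  3  3
 1  0  1  2  2  3  3  4  4  4
 0  0  1  2  3  3  4  4  4  4
 0  0  1  2  3  3  4  4  4  4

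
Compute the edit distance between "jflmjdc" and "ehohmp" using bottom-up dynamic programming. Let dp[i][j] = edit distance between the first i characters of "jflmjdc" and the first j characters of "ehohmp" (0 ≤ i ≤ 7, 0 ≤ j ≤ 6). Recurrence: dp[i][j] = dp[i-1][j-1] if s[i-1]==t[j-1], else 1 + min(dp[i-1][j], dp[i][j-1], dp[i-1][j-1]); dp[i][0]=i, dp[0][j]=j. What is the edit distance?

   ''  e  h  o  h  m  p
''  0  1  2  3  4  5  6
 j  1  1  2  3  4  5  6
 f  2  2  2  3  4  5  6
 l  3  3  3  3  4  5  6
 m  4  4  4  4  4  4  5
 j  5  5  5  5  5  5  5
 d  6  6  6  6  6  6  6
 c  7  7  7  7  7  7  7

7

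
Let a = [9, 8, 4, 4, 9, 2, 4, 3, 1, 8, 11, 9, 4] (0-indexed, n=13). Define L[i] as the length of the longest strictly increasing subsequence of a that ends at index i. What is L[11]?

4

   i    0    1    2    3    4    5    6    7    8    9   10   11   12
a[i]    9    8    4    4    9    2    4    3    1    8   11    9    4
L[i]    1    1    1    1    2    1    2    2    1    3    4    4    3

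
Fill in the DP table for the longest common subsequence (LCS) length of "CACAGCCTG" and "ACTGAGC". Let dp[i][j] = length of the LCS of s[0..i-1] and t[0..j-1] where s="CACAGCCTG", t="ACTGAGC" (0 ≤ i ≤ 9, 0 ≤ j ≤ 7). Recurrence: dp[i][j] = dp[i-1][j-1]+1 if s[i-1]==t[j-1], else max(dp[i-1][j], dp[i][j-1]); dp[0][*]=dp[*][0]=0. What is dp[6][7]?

   ''  A  C  T  G  A  G  C
''  0  0  0  0  0  0  0  0
 C  0  0  1  1  1  1  1  1
 A  0  1  1  1  1  2  2  2
 C  0  1  2  2  2  2  2  3
 A  0  1  2  2  2  3  3  3
 G  0  1  2  2  3  3  4  4
 C  0  1  2  2  3  3  4  5
 C  0  1  2  2  3  3  4  5
 T  0  1  2  3  3  3  4  5
 G  0  1  2  3  4  4  4  5

5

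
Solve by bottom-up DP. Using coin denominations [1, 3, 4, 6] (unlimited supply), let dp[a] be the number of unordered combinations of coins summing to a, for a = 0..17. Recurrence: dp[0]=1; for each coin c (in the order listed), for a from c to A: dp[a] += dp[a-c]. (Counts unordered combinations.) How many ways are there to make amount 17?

after  coin     0     1     2     3     4     5     6     7     8     9    10    11    12    13    14    15    16    17
          1     1     1     1     1     1     1     1     1     1     1     1     1     1     1     1     1     1     1
          3     1     1     1     2     2     2     3     3     3     4     4     4     5     5     5     6     6     6
          4     1     1     1     2     3     3     4     5     6     7     8     9    11    12    13    15    17    18
          6     1     1     1     2     3     3     5     6     7     9    11    12    16    18    20    24    28    30

30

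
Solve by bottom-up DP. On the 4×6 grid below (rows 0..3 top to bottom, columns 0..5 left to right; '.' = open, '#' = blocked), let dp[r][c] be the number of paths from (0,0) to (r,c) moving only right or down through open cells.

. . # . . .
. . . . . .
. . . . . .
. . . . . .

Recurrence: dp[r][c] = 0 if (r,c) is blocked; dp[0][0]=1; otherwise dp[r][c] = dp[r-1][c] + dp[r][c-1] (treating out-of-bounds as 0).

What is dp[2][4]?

9

r\c   0   1   2   3   4   5
  0   1   1   0   0   0   0
  1   1   2   2   2   2   2
  2   1   3   5   7   9  11
  3   1   4   9  16  25  36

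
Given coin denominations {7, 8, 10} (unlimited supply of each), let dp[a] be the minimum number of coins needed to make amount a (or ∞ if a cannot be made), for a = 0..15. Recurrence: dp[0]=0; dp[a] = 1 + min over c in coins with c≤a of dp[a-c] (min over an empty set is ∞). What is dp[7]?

1

 a  0  1  2  3  4  5  6  7  8  9 10 11 12 13 14 15
dp  0  -  -  -  -  -  -  1  1  -  1  -  -  -  2  2
(- denotes ∞ / unreachable)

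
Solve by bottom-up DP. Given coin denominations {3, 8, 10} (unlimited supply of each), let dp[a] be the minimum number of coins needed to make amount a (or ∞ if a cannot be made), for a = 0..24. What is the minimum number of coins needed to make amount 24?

 a  0  1  2  3  4  5  6  7  8  9 10 11 12 13 14 15 16 17 18 19 20 21 22 23 24
dp  0  -  -  1  -  -  2  -  1  3  1  2  4  2  3  5  2  4  2  3  2  3  4  3  3
(- denotes ∞ / unreachable)

3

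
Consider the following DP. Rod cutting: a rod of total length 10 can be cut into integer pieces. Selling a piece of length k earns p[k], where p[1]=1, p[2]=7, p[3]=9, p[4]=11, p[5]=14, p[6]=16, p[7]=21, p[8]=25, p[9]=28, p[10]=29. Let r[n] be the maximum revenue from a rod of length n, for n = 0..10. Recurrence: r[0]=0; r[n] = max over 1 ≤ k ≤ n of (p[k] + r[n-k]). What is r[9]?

   n    0    1    2    3    4    5    6    7    8    9   10
r[n]    0    1    7    9   14   16   21   23   28   30   35

30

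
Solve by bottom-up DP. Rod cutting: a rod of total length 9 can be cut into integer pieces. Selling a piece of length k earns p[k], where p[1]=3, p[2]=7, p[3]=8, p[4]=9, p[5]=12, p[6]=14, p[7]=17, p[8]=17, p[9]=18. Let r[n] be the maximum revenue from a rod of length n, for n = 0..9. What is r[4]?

   n    0    1    2    3    4    5    6    7    8    9
r[n]    0    3    7   10   14   17   21   24   28   31

14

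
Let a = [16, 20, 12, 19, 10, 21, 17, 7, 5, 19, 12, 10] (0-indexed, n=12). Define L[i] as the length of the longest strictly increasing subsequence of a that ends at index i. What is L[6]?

2

   i    0    1    2    3    4    5    6    7    8    9   10   11
a[i]   16   20   12   19   10   21   17    7    5   19   12   10
L[i]    1    2    1    2    1    3    2    1    1    3    2    2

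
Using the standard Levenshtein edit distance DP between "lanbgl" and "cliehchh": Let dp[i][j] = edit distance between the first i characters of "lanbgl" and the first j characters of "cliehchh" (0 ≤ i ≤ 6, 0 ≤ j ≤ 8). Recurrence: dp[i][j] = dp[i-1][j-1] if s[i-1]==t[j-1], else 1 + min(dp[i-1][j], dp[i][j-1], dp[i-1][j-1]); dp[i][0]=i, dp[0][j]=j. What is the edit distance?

   ''  c  l  i  e  h  c  h  h
''  0  1  2  3  4  5  6  7  8
 l  1  1  1  2  3  4  5  6  7
 a  2  2  2  2  3  4  5  6  7
 n  3  3  3  3  3  4  5  6  7
 b  4  4  4  4  4  4  5  6  7
 g  5  5  5  5  5  5  5  6  7
 l  6  6  5  6  6  6  6  6  7

7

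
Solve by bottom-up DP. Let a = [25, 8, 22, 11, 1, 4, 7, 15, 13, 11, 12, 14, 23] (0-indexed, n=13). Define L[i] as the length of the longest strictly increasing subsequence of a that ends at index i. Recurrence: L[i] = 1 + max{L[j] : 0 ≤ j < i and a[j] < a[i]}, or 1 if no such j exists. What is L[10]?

5

   i    0    1    2    3    4    5    6    7    8    9   10   11   12
a[i]   25    8   22   11    1    4    7   15   13   11   12   14   23
L[i]    1    1    2    2    1    2    3    4    4    4    5    6    7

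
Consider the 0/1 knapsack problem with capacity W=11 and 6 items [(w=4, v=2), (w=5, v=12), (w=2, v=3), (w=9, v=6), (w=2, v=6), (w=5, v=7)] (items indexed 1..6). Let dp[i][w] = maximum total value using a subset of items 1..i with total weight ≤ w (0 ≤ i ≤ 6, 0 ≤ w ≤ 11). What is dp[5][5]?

i\w   0   1   2   3   4   5   6   7   8   9  10  11
  0   0   0   0   0   0   0   0   0   0   0   0   0
  1   0   0   0   0   2   2   2   2   2   2   2   2
  2   0   0   0   0   2  12  12  12  12  14  14  14
  3   0   0   3   3   3  12  12  15  15  15  15  17
  4   0   0   3   3   3  12  12  15  15  15  15  17
  5   0   0   6   6   9  12  12  18  18  21  21  21
  6   0   0   6   6   9  12  12  18  18  21  21  21

12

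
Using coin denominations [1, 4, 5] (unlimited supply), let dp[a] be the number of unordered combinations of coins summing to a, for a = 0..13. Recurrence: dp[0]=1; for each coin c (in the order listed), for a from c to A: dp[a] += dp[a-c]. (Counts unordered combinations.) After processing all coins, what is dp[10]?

after  coin     0     1     2     3     4     5     6     7     8     9    10    11    12    13
          1     1     1     1     1     1     1     1     1     1     1     1     1     1     1
          4     1     1     1     1     2     2     2     2     3     3     3     3     4     4
          5     1     1     1     1     2     3     3     3     4     5     6     6     7     8

6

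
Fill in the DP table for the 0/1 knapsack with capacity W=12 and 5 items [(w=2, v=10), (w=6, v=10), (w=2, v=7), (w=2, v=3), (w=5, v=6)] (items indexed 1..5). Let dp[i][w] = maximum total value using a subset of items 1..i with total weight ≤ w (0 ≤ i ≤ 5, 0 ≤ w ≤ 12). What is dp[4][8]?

20

i\w   0   1   2   3   4   5   6   7   8   9  10  11  12
  0   0   0   0   0   0   0   0   0   0   0   0   0   0
  1   0   0  10  10  10  10  10  10  10  10  10  10  10
  2   0   0  10  10  10  10  10  10  20  20  20  20  20
  3   0   0  10  10  17  17  17  17  20  20  27  27  27
  4   0   0  10  10  17  17  20  20  20  20  27  27  30
  5   0   0  10  10  17  17  20  20  20  23  27  27  30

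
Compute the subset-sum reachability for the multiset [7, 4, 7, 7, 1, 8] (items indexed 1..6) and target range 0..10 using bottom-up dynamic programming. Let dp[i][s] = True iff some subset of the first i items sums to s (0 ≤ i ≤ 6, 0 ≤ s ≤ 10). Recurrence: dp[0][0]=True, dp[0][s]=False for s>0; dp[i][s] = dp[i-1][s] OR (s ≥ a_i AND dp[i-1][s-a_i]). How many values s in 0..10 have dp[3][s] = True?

i\s   0   1   2   3   4   5   6   7   8   9  10
  0   T   F   F   F   F   F   F   F   F   F   F
  1   T   F   F   F   F   F   F   T   F   F   F
  2   T   F   F   F   T   F   F   T   F   F   F
  3   T   F   F   F   T   F   F   T   F   F   F
  4   T   F   F   F   T   F   F   T   F   F   F
  5   T   T   F   F   T   T   F   T   T   F   F
  6   T   T   F   F   T   T   F   T   T   T   F

3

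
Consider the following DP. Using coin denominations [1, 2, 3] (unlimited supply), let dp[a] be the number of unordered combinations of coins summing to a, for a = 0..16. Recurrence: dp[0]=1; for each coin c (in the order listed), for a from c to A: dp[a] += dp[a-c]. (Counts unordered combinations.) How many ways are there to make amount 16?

30

after  coin     0     1     2     3     4     5     6     7     8     9    10    11    12    13    14    15    16
          1     1     1     1     1     1     1     1     1     1     1     1     1     1     1     1     1     1
          2     1     1     2     2     3     3     4     4     5     5     6     6     7     7     8     8     9
          3     1     1     2     3     4     5     7     8    10    12    14    16    19    21    24    27    30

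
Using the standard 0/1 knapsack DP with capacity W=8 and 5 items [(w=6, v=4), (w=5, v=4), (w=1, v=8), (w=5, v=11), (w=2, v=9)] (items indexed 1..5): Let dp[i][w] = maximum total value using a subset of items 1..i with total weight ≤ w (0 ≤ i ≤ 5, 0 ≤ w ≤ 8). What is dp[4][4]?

8

i\w   0   1   2   3   4   5   6   7   8
  0   0   0   0   0   0   0   0   0   0
  1   0   0   0   0   0   0   4   4   4
  2   0   0   0   0   0   4   4   4   4
  3   0   8   8   8   8   8  12  12  12
  4   0   8   8   8   8  11  19  19  19
  5   0   8   9  17  17  17  19  20  28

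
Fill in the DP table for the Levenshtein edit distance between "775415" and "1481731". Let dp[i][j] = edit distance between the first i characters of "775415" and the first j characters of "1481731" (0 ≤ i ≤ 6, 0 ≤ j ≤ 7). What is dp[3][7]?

6

   ''  1  4  8  1  7  3  1
''  0  1  2  3  4  5  6  7
 7  1  1  2  3  4  4  5  6
 7  2  2  2  3  4  4  5  6
 5  3  3  3  3  4  5  5  6
 4  4  4  3  4  4  5  6  6
 1  5  4  4  4  4  5  6  6
 5  6  5  5  5  5  5  6  7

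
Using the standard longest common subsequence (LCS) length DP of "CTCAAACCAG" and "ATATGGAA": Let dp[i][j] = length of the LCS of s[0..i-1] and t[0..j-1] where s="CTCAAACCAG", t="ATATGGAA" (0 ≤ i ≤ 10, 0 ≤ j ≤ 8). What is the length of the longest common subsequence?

   ''  A  T  A  T  G  G  A  A
''  0  0  0  0  0  0  0  0  0
 C  0  0  0  0  0  0  0  0  0
 T  0  0  1  1  1  1  1  1  1
 C  0  0  1  1  1  1  1  1  1
 A  0  1  1  2  2  2  2  2  2
 A  0  1  1  2  2  2  2  3  3
 A  0  1  1  2  2  2  2  3  4
 C  0  1  1  2  2  2  2  3  4
 C  0  1  1  2  2  2  2  3  4
 A  0  1  1  2  2  2  2  3  4
 G  0  1  1  2  2  3  3  3  4

4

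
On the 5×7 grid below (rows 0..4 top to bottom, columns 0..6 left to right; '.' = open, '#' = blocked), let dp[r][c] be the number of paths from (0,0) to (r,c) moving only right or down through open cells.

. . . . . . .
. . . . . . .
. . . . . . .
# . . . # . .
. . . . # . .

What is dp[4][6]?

70

r\c   0   1   2   3   4   5   6
  0   1   1   1   1   1   1   1
  1   1   2   3   4   5   6   7
  2   1   3   6  10  15  21  28
  3   0   3   9  19   0  21  49
  4   0   3  12  31   0  21  70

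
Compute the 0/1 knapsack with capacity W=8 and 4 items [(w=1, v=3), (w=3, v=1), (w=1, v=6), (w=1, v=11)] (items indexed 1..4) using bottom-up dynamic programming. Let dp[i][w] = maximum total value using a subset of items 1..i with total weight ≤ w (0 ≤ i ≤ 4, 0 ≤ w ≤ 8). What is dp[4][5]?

i\w   0   1   2   3   4   5   6   7   8
  0   0   0   0   0   0   0   0   0   0
  1   0   3   3   3   3   3   3   3   3
  2   0   3   3   3   4   4   4   4   4
  3   0   6   9   9   9  10  10  10  10
  4   0  11  17  20  20  20  21  21  21

20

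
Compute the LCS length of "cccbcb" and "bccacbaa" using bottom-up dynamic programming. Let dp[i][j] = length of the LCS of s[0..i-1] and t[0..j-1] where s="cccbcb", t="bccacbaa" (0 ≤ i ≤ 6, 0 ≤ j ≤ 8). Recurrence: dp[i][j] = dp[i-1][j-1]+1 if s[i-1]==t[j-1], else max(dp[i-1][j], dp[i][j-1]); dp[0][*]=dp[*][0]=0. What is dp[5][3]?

2

   ''  b  c  c  a  c  b  a  a
''  0  0  0  0  0  0  0  0  0
 c  0  0  1  1  1  1  1  1  1
 c  0  0  1  2  2  2  2  2  2
 c  0  0  1  2  2  3  3  3  3
 b  0  1  1  2  2  3  4  4  4
 c  0  1  2  2  2  3  4  4  4
 b  0  1  2  2  2  3  4  4  4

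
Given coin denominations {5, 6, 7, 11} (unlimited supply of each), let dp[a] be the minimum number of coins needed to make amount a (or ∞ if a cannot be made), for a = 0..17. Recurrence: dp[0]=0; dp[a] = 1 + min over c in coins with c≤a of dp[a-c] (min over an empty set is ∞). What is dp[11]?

 a  0  1  2  3  4  5  6  7  8  9 10 11 12 13 14 15 16 17
dp  0  -  -  -  -  1  1  1  -  -  2  1  2  2  2  3  2  2
(- denotes ∞ / unreachable)

1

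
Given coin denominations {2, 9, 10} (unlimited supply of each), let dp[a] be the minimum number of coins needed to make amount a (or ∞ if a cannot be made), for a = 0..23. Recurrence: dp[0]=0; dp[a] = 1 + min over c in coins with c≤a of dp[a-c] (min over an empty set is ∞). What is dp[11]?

 a  0  1  2  3  4  5  6  7  8  9 10 11 12 13 14 15 16 17 18 19 20 21 22 23
dp  0  -  1  -  2  -  3  -  4  1  1  2  2  3  3  4  4  5  2  2  2  3  3  4
(- denotes ∞ / unreachable)

2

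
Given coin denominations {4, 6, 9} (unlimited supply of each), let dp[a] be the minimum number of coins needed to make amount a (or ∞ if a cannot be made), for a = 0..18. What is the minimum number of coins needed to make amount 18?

2

 a  0  1  2  3  4  5  6  7  8  9 10 11 12 13 14 15 16 17 18
dp  0  -  -  -  1  -  1  -  2  1  2  -  2  2  3  2  3  3  2
(- denotes ∞ / unreachable)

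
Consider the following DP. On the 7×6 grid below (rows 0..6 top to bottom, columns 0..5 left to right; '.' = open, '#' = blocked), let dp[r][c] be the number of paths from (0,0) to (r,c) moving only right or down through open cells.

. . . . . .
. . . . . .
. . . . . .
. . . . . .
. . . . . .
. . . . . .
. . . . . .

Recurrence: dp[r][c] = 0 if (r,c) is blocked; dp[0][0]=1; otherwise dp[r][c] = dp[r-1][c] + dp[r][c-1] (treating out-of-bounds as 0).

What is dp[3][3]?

r\c   0   1   2   3   4   5
  0   1   1   1   1   1   1
  1   1   2   3   4   5   6
  2   1   3   6  10  15  21
  3   1   4  10  20  35  56
  4   1   5  15  35  70 126
  5   1   6  21  56 126 252
  6   1   7  28  84 210 462

20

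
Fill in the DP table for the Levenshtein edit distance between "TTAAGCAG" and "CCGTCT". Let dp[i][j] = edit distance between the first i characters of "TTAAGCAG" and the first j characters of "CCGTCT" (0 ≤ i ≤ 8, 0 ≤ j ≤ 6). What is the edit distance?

7

   ''  C  C  G  T  C  T
''  0  1  2  3  4  5  6
 T  1  1  2  3  3  4  5
 T  2  2  2  3  3  4  4
 A  3  3  3  3  4  4  5
 A  4  4  4  4  4  5  5
 G  5  5  5  4  5  5  6
 C  6  5  5  5  5  5  6
 A  7  6  6  6  6  6  6
 G  8  7  7  6  7  7  7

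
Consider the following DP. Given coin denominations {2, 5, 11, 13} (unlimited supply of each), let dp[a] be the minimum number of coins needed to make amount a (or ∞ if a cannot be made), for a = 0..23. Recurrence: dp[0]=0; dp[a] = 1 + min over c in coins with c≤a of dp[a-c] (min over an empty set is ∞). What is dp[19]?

 a  0  1  2  3  4  5  6  7  8  9 10 11 12 13 14 15 16 17 18 19 20 21 22 23
dp  0  -  1  -  2  1  3  2  4  3  2  1  3  1  4  2  2  3  2  4  3  3  2  3
(- denotes ∞ / unreachable)

4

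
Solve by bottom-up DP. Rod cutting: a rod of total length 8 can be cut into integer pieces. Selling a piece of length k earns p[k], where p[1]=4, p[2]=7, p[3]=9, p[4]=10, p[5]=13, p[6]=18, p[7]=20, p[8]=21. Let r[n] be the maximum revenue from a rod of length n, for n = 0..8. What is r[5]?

20

   n    0    1    2    3    4    5    6    7    8
r[n]    0    4    8   12   16   20   24   28   32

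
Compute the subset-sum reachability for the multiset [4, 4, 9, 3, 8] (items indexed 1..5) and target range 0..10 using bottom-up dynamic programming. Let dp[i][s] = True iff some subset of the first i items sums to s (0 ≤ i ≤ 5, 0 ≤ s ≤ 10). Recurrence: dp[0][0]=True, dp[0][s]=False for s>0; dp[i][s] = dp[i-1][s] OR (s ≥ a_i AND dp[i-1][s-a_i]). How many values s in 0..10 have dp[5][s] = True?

i\s   0   1   2   3   4   5   6   7   8   9  10
  0   T   F   F   F   F   F   F   F   F   F   F
  1   T   F   F   F   T   F   F   F   F   F   F
  2   T   F   F   F   T   F   F   F   T   F   F
  3   T   F   F   F   T   F   F   F   T   T   F
  4   T   F   F   T   T   F   F   T   T   T   F
  5   T   F   F   T   T   F   F   T   T   T   F

6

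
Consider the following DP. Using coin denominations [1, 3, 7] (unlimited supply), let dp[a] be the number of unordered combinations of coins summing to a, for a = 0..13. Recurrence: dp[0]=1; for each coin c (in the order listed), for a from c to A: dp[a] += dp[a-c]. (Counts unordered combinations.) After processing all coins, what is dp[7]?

4

after  coin     0     1     2     3     4     5     6     7     8     9    10    11    12    13
          1     1     1     1     1     1     1     1     1     1     1     1     1     1     1
          3     1     1     1     2     2     2     3     3     3     4     4     4     5     5
          7     1     1     1     2     2     2     3     4     4     5     6     6     7     8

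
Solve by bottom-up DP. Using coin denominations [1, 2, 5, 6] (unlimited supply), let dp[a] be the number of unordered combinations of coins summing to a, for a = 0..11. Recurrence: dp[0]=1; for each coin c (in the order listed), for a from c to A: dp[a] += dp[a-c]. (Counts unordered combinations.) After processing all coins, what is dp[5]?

after  coin     0     1     2     3     4     5     6     7     8     9    10    11
          1     1     1     1     1     1     1     1     1     1     1     1     1
          2     1     1     2     2     3     3     4     4     5     5     6     6
          5     1     1     2     2     3     4     5     6     7     8    10    11
          6     1     1     2     2     3     4     6     7     9    10    13    15

4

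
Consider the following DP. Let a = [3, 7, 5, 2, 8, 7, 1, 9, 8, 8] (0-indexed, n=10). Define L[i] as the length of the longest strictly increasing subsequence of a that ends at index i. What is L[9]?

4

   i    0    1    2    3    4    5    6    7    8    9
a[i]    3    7    5    2    8    7    1    9    8    8
L[i]    1    2    2    1    3    3    1    4    4    4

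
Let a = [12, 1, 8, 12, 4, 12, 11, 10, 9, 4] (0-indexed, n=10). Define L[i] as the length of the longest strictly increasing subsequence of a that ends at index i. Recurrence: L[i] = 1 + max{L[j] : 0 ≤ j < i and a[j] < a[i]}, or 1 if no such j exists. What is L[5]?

3

   i    0    1    2    3    4    5    6    7    8    9
a[i]   12    1    8   12    4   12   11   10    9    4
L[i]    1    1    2    3    2    3    3    3    3    2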